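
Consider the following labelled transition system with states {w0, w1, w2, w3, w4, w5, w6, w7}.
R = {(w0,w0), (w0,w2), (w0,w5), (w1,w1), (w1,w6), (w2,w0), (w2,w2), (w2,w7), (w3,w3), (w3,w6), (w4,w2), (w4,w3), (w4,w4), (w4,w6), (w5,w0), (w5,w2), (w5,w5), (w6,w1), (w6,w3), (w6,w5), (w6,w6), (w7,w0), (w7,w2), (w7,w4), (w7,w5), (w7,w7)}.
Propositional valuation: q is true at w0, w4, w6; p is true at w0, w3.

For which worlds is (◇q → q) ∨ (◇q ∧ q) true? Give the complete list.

w0, w4, w6

Let φ = (◇q → q) ∨ (◇q ∧ q). Evaluate φ at each world:
  w0 (successors {w0, w2, w5}): φ is true.
  w1 (successors {w1, w6}): φ is false.
  w2 (successors {w0, w2, w7}): φ is false.
  w3 (successors {w3, w6}): φ is false.
  w4 (successors {w2, w3, w4, w6}): φ is true.
  w5 (successors {w0, w2, w5}): φ is false.
  w6 (successors {w1, w3, w5, w6}): φ is true.
  w7 (successors {w0, w2, w4, w5, w7}): φ is false.
For instance, at w2:
  At w2: ◇q → q is false, ◇q ∧ q is false, so (◇q → q) ∨ (◇q ∧ q) is false.
    At w2: ◇q is true, q is false, so ◇q → q is false.
      At w2: ◇q requires q at some successor in {w0, w2, w7}.
        q holds at w0, so ◇q is true at w2.
    At w2: ◇q is true, q is false, so ◇q ∧ q is false.
      At w2: ◇q requires q at some successor in {w0, w2, w7}.
        q holds at w0, so ◇q is true at w2.
Satisfying worlds: {w0, w4, w6}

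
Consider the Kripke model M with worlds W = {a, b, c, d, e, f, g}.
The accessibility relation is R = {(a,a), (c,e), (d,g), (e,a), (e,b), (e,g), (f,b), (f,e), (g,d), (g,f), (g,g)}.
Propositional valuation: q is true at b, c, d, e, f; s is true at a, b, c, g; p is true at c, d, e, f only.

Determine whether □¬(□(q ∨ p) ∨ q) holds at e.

No

At e: □¬(□(q ∨ p) ∨ q) requires ¬(□(q ∨ p) ∨ q) at every successor {a, b, g}.
  ¬(□(q ∨ p) ∨ q) fails at b, so □¬(□(q ∨ p) ∨ q) is false at e.
    At b: □(q ∨ p) ∨ q is true, so ¬(□(q ∨ p) ∨ q) is false.
      At b: □(q ∨ p) is true, q is true, so □(q ∨ p) ∨ q is true.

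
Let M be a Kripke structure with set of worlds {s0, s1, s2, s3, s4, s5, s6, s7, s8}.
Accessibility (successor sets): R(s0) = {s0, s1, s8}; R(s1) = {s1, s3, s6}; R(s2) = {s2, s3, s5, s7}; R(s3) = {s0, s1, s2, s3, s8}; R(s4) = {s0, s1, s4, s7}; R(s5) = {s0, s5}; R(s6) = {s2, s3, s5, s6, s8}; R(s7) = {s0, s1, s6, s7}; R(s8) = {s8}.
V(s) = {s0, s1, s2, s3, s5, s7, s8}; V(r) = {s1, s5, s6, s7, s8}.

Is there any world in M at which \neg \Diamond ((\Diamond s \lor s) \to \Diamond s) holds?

No

Let φ = \neg \Diamond ((\Diamond s \lor s) \to \Diamond s). Evaluate φ at each world:
  s0 (successors {s0, s1, s8}): φ is false.
  s1 (successors {s1, s3, s6}): φ is false.
  s2 (successors {s2, s3, s5, s7}): φ is false.
  s3 (successors {s0, s1, s2, s3, s8}): φ is false.
  s4 (successors {s0, s1, s4, s7}): φ is false.
  s5 (successors {s0, s5}): φ is false.
  s6 (successors {s2, s3, s5, s6, s8}): φ is false.
  s7 (successors {s0, s1, s6, s7}): φ is false.
  s8 (successors {s8}): φ is false.
For instance, at s4:
  At s4: \Diamond ((\Diamond s \lor s) \to \Diamond s) is true, so \neg \Diamond ((\Diamond s \lor s) \to \Diamond s) is false.
    At s4: \Diamond ((\Diamond s \lor s) \to \Diamond s) requires (\Diamond s \lor s) \to \Diamond s at some successor in {s0, s1, s4, s7}.
      (\Diamond s \lor s) \to \Diamond s holds at s0, so \Diamond ((\Diamond s \lor s) \to \Diamond s) is true at s4.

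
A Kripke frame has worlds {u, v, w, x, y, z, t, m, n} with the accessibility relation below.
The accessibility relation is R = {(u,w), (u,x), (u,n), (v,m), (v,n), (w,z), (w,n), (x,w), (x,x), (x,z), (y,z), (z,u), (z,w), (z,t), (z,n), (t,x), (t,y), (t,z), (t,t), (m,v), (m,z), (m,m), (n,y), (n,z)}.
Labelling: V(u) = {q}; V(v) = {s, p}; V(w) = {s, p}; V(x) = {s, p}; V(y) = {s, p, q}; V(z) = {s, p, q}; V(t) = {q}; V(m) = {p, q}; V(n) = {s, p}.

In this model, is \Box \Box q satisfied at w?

No

At w: \Box \Box q requires \Box q at every successor {z, n}.
  \Box q fails at z, so \Box \Box q is false at w.
    At z: \Box q requires q at every successor {u, w, t, n}.
      q fails at w, so \Box q is false at z.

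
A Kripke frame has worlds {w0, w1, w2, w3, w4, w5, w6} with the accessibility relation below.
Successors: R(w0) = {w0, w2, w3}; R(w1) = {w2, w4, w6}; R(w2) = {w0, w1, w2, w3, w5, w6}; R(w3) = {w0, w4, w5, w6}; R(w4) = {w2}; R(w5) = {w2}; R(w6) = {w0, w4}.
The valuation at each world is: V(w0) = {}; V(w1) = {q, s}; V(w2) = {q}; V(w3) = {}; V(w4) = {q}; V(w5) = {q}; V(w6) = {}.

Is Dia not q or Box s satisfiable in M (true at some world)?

Yes

Recall that Box ψ holds at a world iff ψ holds at every accessible world, and Dia ψ holds iff ψ holds at some accessible world.
Let φ = Dia not q or Box s. Evaluate φ at each world:
  w0 (successors {w0, w2, w3}): φ is true.
  w1 (successors {w2, w4, w6}): φ is true.
  w2 (successors {w0, w1, w2, w3, w5, w6}): φ is true.
  w3 (successors {w0, w4, w5, w6}): φ is true.
  w4 (successors {w2}): φ is false.
  w5 (successors {w2}): φ is false.
  w6 (successors {w0, w4}): φ is true.
Detail at w0 (witness):
  At w0: Dia not q is true, Box s is false, so Dia not q or Box s is true.
    At w0: Dia not q requires not q at some successor in {w0, w2, w3}.
      not q holds at w0, so Dia not q is true at w0.
    At w0: Box s requires s at every successor {w0, w2, w3}.
      s fails at w0, so Box s is false at w0.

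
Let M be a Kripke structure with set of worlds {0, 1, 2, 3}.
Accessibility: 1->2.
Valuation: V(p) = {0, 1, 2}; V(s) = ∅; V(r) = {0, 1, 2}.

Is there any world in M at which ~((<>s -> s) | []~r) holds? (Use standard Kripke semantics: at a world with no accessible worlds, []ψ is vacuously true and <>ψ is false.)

No

Recall that []ψ holds at a world iff ψ holds at every accessible world, and <>ψ holds iff ψ holds at some accessible world.
Let φ = ~((<>s -> s) | []~r). Evaluate φ at each world:
  0 (successors ∅): φ is false.
  1 (successors {2}): φ is false.
  2 (successors ∅): φ is false.
  3 (successors ∅): φ is false.
For instance, at 1:
  At 1: (<>s -> s) | []~r is true, so ~((<>s -> s) | []~r) is false.
    At 1: <>s -> s is true, []~r is false, so (<>s -> s) | []~r is true.
      At 1: <>s is false, s is false, so <>s -> s is true.
      At 1: []~r requires ~r at every successor {2}.
        ~r fails at 2, so []~r is false at 1.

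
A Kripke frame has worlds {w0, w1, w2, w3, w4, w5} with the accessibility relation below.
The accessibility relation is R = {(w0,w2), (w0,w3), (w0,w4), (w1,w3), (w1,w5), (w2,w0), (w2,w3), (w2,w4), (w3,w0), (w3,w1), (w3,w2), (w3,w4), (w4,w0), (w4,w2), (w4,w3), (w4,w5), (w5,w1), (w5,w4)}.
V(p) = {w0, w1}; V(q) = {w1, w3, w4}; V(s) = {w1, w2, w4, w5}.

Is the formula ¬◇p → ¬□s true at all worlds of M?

Recall that □ψ holds at a world iff ψ holds at every accessible world, and ◇ψ holds iff ψ holds at some accessible world.
Let φ = ¬◇p → ¬□s. Evaluate φ at each world:
  w0 (successors {w2, w3, w4}): φ is true.
  w1 (successors {w3, w5}): φ is true.
  w2 (successors {w0, w3, w4}): φ is true.
  w3 (successors {w0, w1, w2, w4}): φ is true.
  w4 (successors {w0, w2, w3, w5}): φ is true.
  w5 (successors {w1, w4}): φ is true.
For instance, at w0:
  At w0: ¬◇p is true, ¬□s is true, so ¬◇p → ¬□s is true.
    At w0: ◇p is false, so ¬◇p is true.
      At w0: ◇p requires p at some successor in {w2, w3, w4}.
        At w2: p is false.
        At w3: p is false.
        At w4: p is false.
      So ◇p is false at w0.
    At w0: □s is false, so ¬□s is true.
      At w0: □s requires s at every successor {w2, w3, w4}.
        s fails at w3, so □s is false at w0.

Yes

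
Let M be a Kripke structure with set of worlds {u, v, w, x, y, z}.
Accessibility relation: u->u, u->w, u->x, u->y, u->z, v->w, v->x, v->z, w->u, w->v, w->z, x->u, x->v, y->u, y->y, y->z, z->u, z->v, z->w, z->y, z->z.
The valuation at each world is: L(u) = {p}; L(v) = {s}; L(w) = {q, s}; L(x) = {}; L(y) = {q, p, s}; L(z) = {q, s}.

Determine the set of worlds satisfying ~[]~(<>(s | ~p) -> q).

Recall that []ψ holds at a world iff ψ holds at every accessible world, and <>ψ holds iff ψ holds at some accessible world.
Let φ = ~[]~(<>(s | ~p) -> q). Evaluate φ at each world:
  u (successors {u, w, x, y, z}): φ is true.
  v (successors {w, x, z}): φ is true.
  w (successors {u, v, z}): φ is true.
  x (successors {u, v}): φ is false.
  y (successors {u, y, z}): φ is true.
  z (successors {u, v, w, y, z}): φ is true.
For instance, at u:
  At u: []~(<>(s | ~p) -> q) is false, so ~[]~(<>(s | ~p) -> q) is true.
    At u: []~(<>(s | ~p) -> q) requires ~(<>(s | ~p) -> q) at every successor {u, w, x, y, z}.
      ~(<>(s | ~p) -> q) fails at w, so []~(<>(s | ~p) -> q) is false at u.
Satisfying worlds: {u, v, w, y, z}

u, v, w, y, z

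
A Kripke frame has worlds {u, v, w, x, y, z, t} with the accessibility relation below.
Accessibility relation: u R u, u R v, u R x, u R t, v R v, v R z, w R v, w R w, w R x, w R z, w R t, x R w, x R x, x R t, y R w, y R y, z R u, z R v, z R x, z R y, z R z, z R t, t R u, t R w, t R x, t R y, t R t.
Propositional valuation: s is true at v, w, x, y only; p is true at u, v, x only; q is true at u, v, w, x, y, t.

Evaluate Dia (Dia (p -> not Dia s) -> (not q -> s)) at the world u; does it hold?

Yes

At u: Dia (Dia (p -> not Dia s) -> (not q -> s)) requires Dia (p -> not Dia s) -> (not q -> s) at some successor in {u, v, x, t}.
  Dia (p -> not Dia s) -> (not q -> s) holds at u, so Dia (Dia (p -> not Dia s) -> (not q -> s)) is true at u.
    At u: Dia (p -> not Dia s) is true, not q -> s is true, so Dia (p -> not Dia s) -> (not q -> s) is true.
      At u: Dia (p -> not Dia s) requires p -> not Dia s at some successor in {u, v, x, t}.
        p -> not Dia s holds at t, so Dia (p -> not Dia s) is true at u.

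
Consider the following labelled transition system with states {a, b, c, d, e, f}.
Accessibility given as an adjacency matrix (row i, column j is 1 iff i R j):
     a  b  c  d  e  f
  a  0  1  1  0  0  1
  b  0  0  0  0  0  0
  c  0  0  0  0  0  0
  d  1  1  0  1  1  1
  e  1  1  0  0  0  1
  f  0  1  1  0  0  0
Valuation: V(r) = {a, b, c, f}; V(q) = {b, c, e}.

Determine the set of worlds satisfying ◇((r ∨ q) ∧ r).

Recall that ◇ψ holds at a world iff ψ holds at some accessible world.
Let φ = ◇((r ∨ q) ∧ r). Evaluate φ at each world:
  a (successors {b, c, f}): φ is true.
  b (successors ∅): φ is false.
  c (successors ∅): φ is false.
  d (successors {a, b, d, e, f}): φ is true.
  e (successors {a, b, f}): φ is true.
  f (successors {b, c}): φ is true.
For instance, at e:
  At e: ◇((r ∨ q) ∧ r) requires (r ∨ q) ∧ r at some successor in {a, b, f}.
    (r ∨ q) ∧ r holds at a, so ◇((r ∨ q) ∧ r) is true at e.
Satisfying worlds: {a, d, e, f}

a, d, e, f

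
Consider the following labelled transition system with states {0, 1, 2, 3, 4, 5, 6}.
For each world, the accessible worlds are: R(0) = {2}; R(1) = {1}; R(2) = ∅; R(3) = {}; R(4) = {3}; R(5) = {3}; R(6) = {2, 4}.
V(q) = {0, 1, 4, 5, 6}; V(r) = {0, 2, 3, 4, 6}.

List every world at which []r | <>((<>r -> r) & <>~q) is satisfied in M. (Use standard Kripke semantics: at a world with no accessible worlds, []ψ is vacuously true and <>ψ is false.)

0, 2, 3, 4, 5, 6

Recall that []ψ holds at a world iff ψ holds at every accessible world, and <>ψ holds iff ψ holds at some accessible world.
Let φ = []r | <>((<>r -> r) & <>~q). Evaluate φ at each world:
  0 (successors {2}): φ is true.
  1 (successors {1}): φ is false.
  2 (successors ∅): φ is true.
  3 (successors ∅): φ is true.
  4 (successors {3}): φ is true.
  5 (successors {3}): φ is true.
  6 (successors {2, 4}): φ is true.
For instance, at 1:
  At 1: []r is false, <>((<>r -> r) & <>~q) is false, so []r | <>((<>r -> r) & <>~q) is false.
    At 1: []r requires r at every successor {1}.
      r fails at 1, so []r is false at 1.
    At 1: <>((<>r -> r) & <>~q) requires (<>r -> r) & <>~q at some successor in {1}.
      At 1: (<>r -> r) & <>~q is false.
    So <>((<>r -> r) & <>~q) is false at 1.
Satisfying worlds: {0, 2, 3, 4, 5, 6}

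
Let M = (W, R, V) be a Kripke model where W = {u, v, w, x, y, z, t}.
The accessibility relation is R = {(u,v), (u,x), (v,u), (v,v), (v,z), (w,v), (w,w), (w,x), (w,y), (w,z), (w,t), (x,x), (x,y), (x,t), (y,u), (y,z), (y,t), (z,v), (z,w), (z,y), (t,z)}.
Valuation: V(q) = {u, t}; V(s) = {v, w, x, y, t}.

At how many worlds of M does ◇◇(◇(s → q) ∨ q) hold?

7

Let φ = ◇◇(◇(s → q) ∨ q). Evaluate φ at each world:
  u (successors {v, x}): φ is true.
  v (successors {u, v, z}): φ is true.
  w (successors {v, w, x, y, z, t}): φ is true.
  x (successors {x, y, t}): φ is true.
  y (successors {u, z, t}): φ is true.
  z (successors {v, w, y}): φ is true.
  t (successors {z}): φ is true.
For instance, at t:
  At t: ◇◇(◇(s → q) ∨ q) requires ◇(◇(s → q) ∨ q) at some successor in {z}.
    ◇(◇(s → q) ∨ q) holds at z, so ◇◇(◇(s → q) ∨ q) is true at t.
      At z: ◇(◇(s → q) ∨ q) requires ◇(s → q) ∨ q at some successor in {v, w, y}.
        ◇(s → q) ∨ q holds at v, so ◇(◇(s → q) ∨ q) is true at z.
Satisfying worlds: {u, v, w, x, y, z, t}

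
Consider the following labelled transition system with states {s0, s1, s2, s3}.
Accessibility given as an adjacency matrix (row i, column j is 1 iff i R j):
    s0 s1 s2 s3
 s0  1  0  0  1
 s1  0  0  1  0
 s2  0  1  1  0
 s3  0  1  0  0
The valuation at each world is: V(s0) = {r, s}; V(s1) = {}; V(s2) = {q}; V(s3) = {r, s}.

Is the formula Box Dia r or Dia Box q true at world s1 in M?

No

At s1: Box Dia r is false, Dia Box q is false, so Box Dia r or Dia Box q is false.
  At s1: Box Dia r requires Dia r at every successor {s2}.
    Dia r fails at s2, so Box Dia r is false at s1.
      At s2: Dia r requires r at some successor in {s1, s2}.
        At s1: r is false.
        At s2: r is false.
      So Dia r is false at s2.
  At s1: Dia Box q requires Box q at some successor in {s2}.
    At s2: Box q is false.
  So Dia Box q is false at s1.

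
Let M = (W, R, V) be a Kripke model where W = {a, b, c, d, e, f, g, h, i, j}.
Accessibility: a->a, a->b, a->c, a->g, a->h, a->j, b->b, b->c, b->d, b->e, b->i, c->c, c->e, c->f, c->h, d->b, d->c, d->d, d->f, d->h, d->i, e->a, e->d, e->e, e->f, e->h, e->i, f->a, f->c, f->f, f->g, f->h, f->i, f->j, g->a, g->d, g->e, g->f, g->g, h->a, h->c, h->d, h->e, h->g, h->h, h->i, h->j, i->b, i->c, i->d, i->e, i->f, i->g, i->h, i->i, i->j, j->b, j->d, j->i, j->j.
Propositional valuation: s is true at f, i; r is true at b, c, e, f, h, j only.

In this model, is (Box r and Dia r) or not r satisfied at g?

At g: Box r and Dia r is false, not r is true, so (Box r and Dia r) or not r is true.
  At g: Box r is false, Dia r is true, so Box r and Dia r is false.
    At g: Box r requires r at every successor {a, d, e, f, g}.
      r fails at a, so Box r is false at g.
    At g: Dia r requires r at some successor in {a, d, e, f, g}.
      r holds at e, so Dia r is true at g.

Yes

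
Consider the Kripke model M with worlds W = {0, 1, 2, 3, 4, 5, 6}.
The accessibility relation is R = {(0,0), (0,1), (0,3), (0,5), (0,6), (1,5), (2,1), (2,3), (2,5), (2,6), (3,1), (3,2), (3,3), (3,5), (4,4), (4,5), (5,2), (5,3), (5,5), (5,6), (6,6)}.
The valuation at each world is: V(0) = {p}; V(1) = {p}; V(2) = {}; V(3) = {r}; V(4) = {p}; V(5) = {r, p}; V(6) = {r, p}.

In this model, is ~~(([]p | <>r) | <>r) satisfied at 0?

Recall that []ψ holds at a world iff ψ holds at every accessible world, and <>ψ holds iff ψ holds at some accessible world.
At 0: ~(([]p | <>r) | <>r) is false, so ~~(([]p | <>r) | <>r) is true.
  At 0: ([]p | <>r) | <>r is true, so ~(([]p | <>r) | <>r) is false.
    At 0: []p | <>r is true, <>r is true, so ([]p | <>r) | <>r is true.
      At 0: []p is false, <>r is true, so []p | <>r is true.
      At 0: <>r requires r at some successor in {0, 1, 3, 5, 6}.
        r holds at 3, so <>r is true at 0.

Yes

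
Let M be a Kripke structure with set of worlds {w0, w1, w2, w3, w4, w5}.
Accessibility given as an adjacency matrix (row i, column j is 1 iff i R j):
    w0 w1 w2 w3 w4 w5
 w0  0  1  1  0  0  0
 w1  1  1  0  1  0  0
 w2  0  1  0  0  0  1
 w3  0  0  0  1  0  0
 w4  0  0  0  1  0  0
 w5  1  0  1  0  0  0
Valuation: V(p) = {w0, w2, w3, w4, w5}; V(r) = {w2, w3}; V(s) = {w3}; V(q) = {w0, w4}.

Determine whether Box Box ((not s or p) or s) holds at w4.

Yes

At w4: Box Box ((not s or p) or s) requires Box ((not s or p) or s) at every successor {w3}.
    At w3: Box ((not s or p) or s) requires (not s or p) or s at every successor {w3}.
      At w3: (not s or p) or s is true.
    So Box ((not s or p) or s) is true at w3.
So Box Box ((not s or p) or s) is true at w4.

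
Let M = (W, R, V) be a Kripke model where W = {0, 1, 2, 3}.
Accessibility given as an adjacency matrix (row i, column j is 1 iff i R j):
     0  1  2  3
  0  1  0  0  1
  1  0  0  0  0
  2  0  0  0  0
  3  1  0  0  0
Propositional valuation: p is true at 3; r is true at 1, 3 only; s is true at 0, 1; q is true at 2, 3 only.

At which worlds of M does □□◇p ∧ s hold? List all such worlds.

1

Let φ = □□◇p ∧ s. Evaluate φ at each world:
  0 (successors {0, 3}): φ is false.
  1 (successors ∅): φ is true.
  2 (successors ∅): φ is false.
  3 (successors {0}): φ is false.
For instance, at 0:
  At 0: □□◇p is false, s is true, so □□◇p ∧ s is false.
    At 0: □□◇p requires □◇p at every successor {0, 3}.
      □◇p fails at 0, so □□◇p is false at 0.
Satisfying worlds: {1}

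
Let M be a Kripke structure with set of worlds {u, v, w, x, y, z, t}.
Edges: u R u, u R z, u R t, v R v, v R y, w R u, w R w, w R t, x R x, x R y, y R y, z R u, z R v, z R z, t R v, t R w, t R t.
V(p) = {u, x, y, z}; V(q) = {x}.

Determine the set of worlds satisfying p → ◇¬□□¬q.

v, w, x, t

Let φ = p → ◇¬□□¬q. Evaluate φ at each world:
  u (successors {u, z, t}): φ is false.
  v (successors {v, y}): φ is true.
  w (successors {u, w, t}): φ is true.
  x (successors {x, y}): φ is true.
  y (successors {y}): φ is false.
  z (successors {u, v, z}): φ is false.
  t (successors {v, w, t}): φ is true.
For instance, at v:
  At v: p is false, ◇¬□□¬q is false, so p → ◇¬□□¬q is true.
    At v: ◇¬□□¬q requires ¬□□¬q at some successor in {v, y}.
      At v: ¬□□¬q is false.
      At y: ¬□□¬q is false.
    So ◇¬□□¬q is false at v.
Satisfying worlds: {v, w, x, t}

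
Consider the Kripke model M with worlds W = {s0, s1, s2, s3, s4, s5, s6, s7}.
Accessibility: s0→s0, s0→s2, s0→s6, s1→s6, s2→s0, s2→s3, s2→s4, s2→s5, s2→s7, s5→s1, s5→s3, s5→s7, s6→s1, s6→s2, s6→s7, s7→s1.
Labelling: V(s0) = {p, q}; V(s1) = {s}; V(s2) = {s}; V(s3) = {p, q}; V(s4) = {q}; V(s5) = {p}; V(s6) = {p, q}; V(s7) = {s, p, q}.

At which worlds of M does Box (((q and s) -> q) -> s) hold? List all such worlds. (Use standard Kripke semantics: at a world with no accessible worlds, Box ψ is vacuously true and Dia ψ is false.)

s3, s4, s6, s7

Let φ = Box (((q and s) -> q) -> s). Evaluate φ at each world:
  s0 (successors {s0, s2, s6}): φ is false.
  s1 (successors {s6}): φ is false.
  s2 (successors {s0, s3, s4, s5, s7}): φ is false.
  s3 (successors ∅): φ is true.
  s4 (successors ∅): φ is true.
  s5 (successors {s1, s3, s7}): φ is false.
  s6 (successors {s1, s2, s7}): φ is true.
  s7 (successors {s1}): φ is true.
For instance, at s7:
  At s7: Box (((q and s) -> q) -> s) requires ((q and s) -> q) -> s at every successor {s1}.
    At s1: ((q and s) -> q) -> s is true.
  So Box (((q and s) -> q) -> s) is true at s7.
Satisfying worlds: {s3, s4, s6, s7}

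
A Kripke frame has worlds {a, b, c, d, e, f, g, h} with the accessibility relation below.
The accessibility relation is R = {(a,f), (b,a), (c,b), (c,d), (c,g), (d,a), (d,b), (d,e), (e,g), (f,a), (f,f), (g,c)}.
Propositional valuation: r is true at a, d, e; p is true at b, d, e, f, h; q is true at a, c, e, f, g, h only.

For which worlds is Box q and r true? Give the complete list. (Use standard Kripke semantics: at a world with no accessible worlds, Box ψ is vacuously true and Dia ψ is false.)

Let φ = Box q and r. Evaluate φ at each world:
  a (successors {f}): φ is true.
  b (successors {a}): φ is false.
  c (successors {b, d, g}): φ is false.
  d (successors {a, b, e}): φ is false.
  e (successors {g}): φ is true.
  f (successors {a, f}): φ is false.
  g (successors {c}): φ is false.
  h (successors ∅): φ is false.
For instance, at a:
  At a: Box q is true, r is true, so Box q and r is true.
    At a: Box q requires q at every successor {f}.
      At f: q is true.
    So Box q is true at a.
Satisfying worlds: {a, e}

a, e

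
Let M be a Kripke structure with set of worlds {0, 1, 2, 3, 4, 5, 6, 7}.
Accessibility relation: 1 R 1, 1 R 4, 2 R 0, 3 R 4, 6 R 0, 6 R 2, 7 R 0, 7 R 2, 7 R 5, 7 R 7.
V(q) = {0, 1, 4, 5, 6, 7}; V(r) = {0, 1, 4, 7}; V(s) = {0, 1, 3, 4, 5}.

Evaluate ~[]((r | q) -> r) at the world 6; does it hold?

At 6: []((r | q) -> r) is true, so ~[]((r | q) -> r) is false.
  At 6: []((r | q) -> r) requires (r | q) -> r at every successor {0, 2}.
    At 0: (r | q) -> r is true.
    At 2: (r | q) -> r is true.
  So []((r | q) -> r) is true at 6.

No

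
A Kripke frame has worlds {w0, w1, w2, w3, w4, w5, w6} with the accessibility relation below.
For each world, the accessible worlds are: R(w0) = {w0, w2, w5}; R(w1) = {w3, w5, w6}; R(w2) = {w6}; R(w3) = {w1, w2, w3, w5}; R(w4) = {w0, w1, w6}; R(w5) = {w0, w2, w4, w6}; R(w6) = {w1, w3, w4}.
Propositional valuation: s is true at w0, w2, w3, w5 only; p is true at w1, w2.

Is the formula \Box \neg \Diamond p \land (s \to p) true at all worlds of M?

No

Recall that \Box ψ holds at a world iff ψ holds at every accessible world, and \Diamond ψ holds iff ψ holds at some accessible world.
Let φ = \Box \neg \Diamond p \land (s \to p). Evaluate φ at each world:
  w0 (successors {w0, w2, w5}): φ is false.
  w1 (successors {w3, w5, w6}): φ is false.
  w2 (successors {w6}): φ is false.
  w3 (successors {w1, w2, w3, w5}): φ is false.
  w4 (successors {w0, w1, w6}): φ is false.
  w5 (successors {w0, w2, w4, w6}): φ is false.
  w6 (successors {w1, w3, w4}): φ is false.
Detail at w0 (counterexample):
  At w0: \Box \neg \Diamond p is false, s \to p is false, so \Box \neg \Diamond p \land (s \to p) is false.
    At w0: \Box \neg \Diamond p requires \neg \Diamond p at every successor {w0, w2, w5}.
      \neg \Diamond p fails at w0, so \Box \neg \Diamond p is false at w0.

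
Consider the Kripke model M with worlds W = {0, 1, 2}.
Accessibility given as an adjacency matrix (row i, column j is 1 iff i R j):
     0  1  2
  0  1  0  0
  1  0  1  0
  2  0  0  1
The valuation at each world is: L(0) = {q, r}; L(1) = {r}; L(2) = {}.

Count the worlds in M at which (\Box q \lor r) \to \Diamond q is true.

2

Let φ = (\Box q \lor r) \to \Diamond q. Evaluate φ at each world:
  0 (successors {0}): φ is true.
  1 (successors {1}): φ is false.
  2 (successors {2}): φ is true.
For instance, at 1:
  At 1: \Box q \lor r is true, \Diamond q is false, so (\Box q \lor r) \to \Diamond q is false.
    At 1: \Box q is false, r is true, so \Box q \lor r is true.
      At 1: \Box q requires q at every successor {1}.
        q fails at 1, so \Box q is false at 1.
    At 1: \Diamond q requires q at some successor in {1}.
      At 1: q is false.
    So \Diamond q is false at 1.
Satisfying worlds: {0, 2}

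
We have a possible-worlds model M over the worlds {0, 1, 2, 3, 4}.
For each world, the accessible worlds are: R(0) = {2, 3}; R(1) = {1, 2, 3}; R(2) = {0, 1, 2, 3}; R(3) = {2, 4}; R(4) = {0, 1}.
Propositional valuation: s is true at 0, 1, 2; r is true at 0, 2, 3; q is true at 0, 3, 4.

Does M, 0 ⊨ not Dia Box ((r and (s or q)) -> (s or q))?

Recall that Box ψ holds at a world iff ψ holds at every accessible world, and Dia ψ holds iff ψ holds at some accessible world.
At 0: Dia Box ((r and (s or q)) -> (s or q)) is true, so not Dia Box ((r and (s or q)) -> (s or q)) is false.
  At 0: Dia Box ((r and (s or q)) -> (s or q)) requires Box ((r and (s or q)) -> (s or q)) at some successor in {2, 3}.
    Box ((r and (s or q)) -> (s or q)) holds at 2, so Dia Box ((r and (s or q)) -> (s or q)) is true at 0.
      At 2: Box ((r and (s or q)) -> (s or q)) requires (r and (s or q)) -> (s or q) at every successor {0, 1, 2, 3}.
        At 0: (r and (s or q)) -> (s or q) is true.
        At 1: (r and (s or q)) -> (s or q) is true.
        At 2: (r and (s or q)) -> (s or q) is true.
        At 3: (r and (s or q)) -> (s or q) is true.
      So Box ((r and (s or q)) -> (s or q)) is true at 2.

No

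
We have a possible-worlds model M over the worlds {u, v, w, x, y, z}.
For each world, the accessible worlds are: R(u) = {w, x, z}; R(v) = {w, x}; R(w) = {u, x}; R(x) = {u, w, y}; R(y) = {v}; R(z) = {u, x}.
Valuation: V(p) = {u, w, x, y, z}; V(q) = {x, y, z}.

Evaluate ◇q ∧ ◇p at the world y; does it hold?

No

Recall that ◇ψ holds at a world iff ψ holds at some accessible world.
At y: ◇q is false, ◇p is false, so ◇q ∧ ◇p is false.
  At y: ◇q requires q at some successor in {v}.
    At v: q is false.
  So ◇q is false at y.
  At y: ◇p requires p at some successor in {v}.
    At v: p is false.
  So ◇p is false at y.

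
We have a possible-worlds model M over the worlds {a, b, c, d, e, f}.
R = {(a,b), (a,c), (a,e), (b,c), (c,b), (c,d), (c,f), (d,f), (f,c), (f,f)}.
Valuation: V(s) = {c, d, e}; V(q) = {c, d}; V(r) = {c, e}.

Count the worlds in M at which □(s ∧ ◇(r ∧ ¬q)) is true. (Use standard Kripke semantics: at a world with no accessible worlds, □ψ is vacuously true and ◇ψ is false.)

Let φ = □(s ∧ ◇(r ∧ ¬q)). Evaluate φ at each world:
  a (successors {b, c, e}): φ is false.
  b (successors {c}): φ is false.
  c (successors {b, d, f}): φ is false.
  d (successors {f}): φ is false.
  e (successors ∅): φ is true.
  f (successors {c, f}): φ is false.
For instance, at b:
  At b: □(s ∧ ◇(r ∧ ¬q)) requires s ∧ ◇(r ∧ ¬q) at every successor {c}.
    s ∧ ◇(r ∧ ¬q) fails at c, so □(s ∧ ◇(r ∧ ¬q)) is false at b.
      At c: s is true, ◇(r ∧ ¬q) is false, so s ∧ ◇(r ∧ ¬q) is false.
Satisfying worlds: {e}

1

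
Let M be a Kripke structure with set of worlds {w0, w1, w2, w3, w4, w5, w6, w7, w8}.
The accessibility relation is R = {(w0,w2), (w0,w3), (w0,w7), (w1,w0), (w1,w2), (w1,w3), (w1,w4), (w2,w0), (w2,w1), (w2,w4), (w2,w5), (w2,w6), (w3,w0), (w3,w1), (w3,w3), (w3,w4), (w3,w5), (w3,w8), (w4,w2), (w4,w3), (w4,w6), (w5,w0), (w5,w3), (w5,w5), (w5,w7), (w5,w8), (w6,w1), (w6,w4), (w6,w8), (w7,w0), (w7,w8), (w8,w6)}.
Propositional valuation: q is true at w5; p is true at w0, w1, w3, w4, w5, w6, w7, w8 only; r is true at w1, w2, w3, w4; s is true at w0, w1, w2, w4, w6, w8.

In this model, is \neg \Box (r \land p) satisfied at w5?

Yes

At w5: \Box (r \land p) is false, so \neg \Box (r \land p) is true.
  At w5: \Box (r \land p) requires r \land p at every successor {w0, w3, w5, w7, w8}.
    r \land p fails at w0, so \Box (r \land p) is false at w5.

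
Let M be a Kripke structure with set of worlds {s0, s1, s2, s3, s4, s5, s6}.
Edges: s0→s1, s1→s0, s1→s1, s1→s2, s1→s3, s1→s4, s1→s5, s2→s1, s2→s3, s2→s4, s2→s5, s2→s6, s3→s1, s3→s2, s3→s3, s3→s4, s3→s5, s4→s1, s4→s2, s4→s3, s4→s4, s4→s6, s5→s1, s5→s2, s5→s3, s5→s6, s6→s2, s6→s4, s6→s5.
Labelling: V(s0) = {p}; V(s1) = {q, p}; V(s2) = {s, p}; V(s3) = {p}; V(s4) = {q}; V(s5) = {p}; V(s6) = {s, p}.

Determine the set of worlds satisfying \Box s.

none

Recall that \Box ψ holds at a world iff ψ holds at every accessible world, and \Diamond ψ holds iff ψ holds at some accessible world.
Let φ = \Box s. Evaluate φ at each world:
  s0 (successors {s1}): φ is false.
  s1 (successors {s0, s1, s2, s3, s4, s5}): φ is false.
  s2 (successors {s1, s3, s4, s5, s6}): φ is false.
  s3 (successors {s1, s2, s3, s4, s5}): φ is false.
  s4 (successors {s1, s2, s3, s4, s6}): φ is false.
  s5 (successors {s1, s2, s3, s6}): φ is false.
  s6 (successors {s2, s4, s5}): φ is false.
For instance, at s2:
  At s2: \Box s requires s at every successor {s1, s3, s4, s5, s6}.
    s fails at s1, so \Box s is false at s2.
Satisfying worlds: none.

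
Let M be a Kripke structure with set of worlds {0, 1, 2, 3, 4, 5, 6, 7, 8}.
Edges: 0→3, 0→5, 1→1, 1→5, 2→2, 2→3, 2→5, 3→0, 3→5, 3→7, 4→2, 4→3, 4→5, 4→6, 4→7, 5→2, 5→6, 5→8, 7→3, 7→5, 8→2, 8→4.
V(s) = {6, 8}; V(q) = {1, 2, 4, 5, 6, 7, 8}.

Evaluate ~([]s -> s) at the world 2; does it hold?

No

At 2: []s -> s is true, so ~([]s -> s) is false.
  At 2: []s is false, s is false, so []s -> s is true.
    At 2: []s requires s at every successor {2, 3, 5}.
      s fails at 2, so []s is false at 2.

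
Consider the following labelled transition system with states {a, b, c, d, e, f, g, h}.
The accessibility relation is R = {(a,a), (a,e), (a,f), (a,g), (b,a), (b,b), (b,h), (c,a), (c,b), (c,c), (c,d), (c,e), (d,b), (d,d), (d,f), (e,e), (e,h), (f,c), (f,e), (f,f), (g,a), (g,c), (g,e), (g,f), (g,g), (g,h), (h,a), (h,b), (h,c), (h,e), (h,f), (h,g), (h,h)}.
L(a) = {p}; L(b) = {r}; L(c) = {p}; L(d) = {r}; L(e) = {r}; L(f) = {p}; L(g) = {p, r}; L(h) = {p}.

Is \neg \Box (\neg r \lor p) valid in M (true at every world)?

Recall that \Box ψ holds at a world iff ψ holds at every accessible world, and \Diamond ψ holds iff ψ holds at some accessible world.
Let φ = \neg \Box (\neg r \lor p). Evaluate φ at each world:
  a (successors {a, e, f, g}): φ is true.
  b (successors {a, b, h}): φ is true.
  c (successors {a, b, c, d, e}): φ is true.
  d (successors {b, d, f}): φ is true.
  e (successors {e, h}): φ is true.
  f (successors {c, e, f}): φ is true.
  g (successors {a, c, e, f, g, h}): φ is true.
  h (successors {a, b, c, e, f, g, h}): φ is true.
For instance, at b:
  At b: \Box (\neg r \lor p) is false, so \neg \Box (\neg r \lor p) is true.
    At b: \Box (\neg r \lor p) requires \neg r \lor p at every successor {a, b, h}.
      \neg r \lor p fails at b, so \Box (\neg r \lor p) is false at b.

Yes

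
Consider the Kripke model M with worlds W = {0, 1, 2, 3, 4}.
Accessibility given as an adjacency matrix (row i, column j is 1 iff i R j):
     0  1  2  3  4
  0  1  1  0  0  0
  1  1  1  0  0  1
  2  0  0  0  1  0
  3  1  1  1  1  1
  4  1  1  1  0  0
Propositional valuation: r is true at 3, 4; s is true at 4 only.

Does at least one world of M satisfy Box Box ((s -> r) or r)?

Yes

Recall that Box ψ holds at a world iff ψ holds at every accessible world, and Dia ψ holds iff ψ holds at some accessible world.
Let φ = Box Box ((s -> r) or r). Evaluate φ at each world:
  0 (successors {0, 1}): φ is true.
  1 (successors {0, 1, 4}): φ is true.
  2 (successors {3}): φ is true.
  3 (successors {0, 1, 2, 3, 4}): φ is true.
  4 (successors {0, 1, 2}): φ is true.
Detail at 0 (witness):
  At 0: Box Box ((s -> r) or r) requires Box ((s -> r) or r) at every successor {0, 1}.
      At 0: Box ((s -> r) or r) requires (s -> r) or r at every successor {0, 1}.
        At 0: (s -> r) or r is true.
        At 1: (s -> r) or r is true.
      So Box ((s -> r) or r) is true at 0.
      At 1: Box ((s -> r) or r) requires (s -> r) or r at every successor {0, 1, 4}.
        At 0: (s -> r) or r is true.
        At 1: (s -> r) or r is true.
        At 4: (s -> r) or r is true.
      So Box ((s -> r) or r) is true at 1.
  So Box Box ((s -> r) or r) is true at 0.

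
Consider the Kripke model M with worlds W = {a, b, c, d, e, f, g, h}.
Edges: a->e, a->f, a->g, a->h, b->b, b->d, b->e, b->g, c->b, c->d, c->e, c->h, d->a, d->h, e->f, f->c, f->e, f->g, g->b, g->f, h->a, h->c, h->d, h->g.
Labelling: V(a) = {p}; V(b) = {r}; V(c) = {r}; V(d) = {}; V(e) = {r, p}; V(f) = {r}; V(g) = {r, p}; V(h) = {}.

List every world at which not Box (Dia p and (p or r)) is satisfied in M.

Let φ = not Box (Dia p and (p or r)). Evaluate φ at each world:
  a (successors {e, f, g, h}): φ is true.
  b (successors {b, d, e, g}): φ is true.
  c (successors {b, d, e, h}): φ is true.
  d (successors {a, h}): φ is true.
  e (successors {f}): φ is false.
  f (successors {c, e, g}): φ is true.
  g (successors {b, f}): φ is false.
  h (successors {a, c, d, g}): φ is true.
For instance, at d:
  At d: Box (Dia p and (p or r)) is false, so not Box (Dia p and (p or r)) is true.
    At d: Box (Dia p and (p or r)) requires Dia p and (p or r) at every successor {a, h}.
      Dia p and (p or r) fails at h, so Box (Dia p and (p or r)) is false at d.
Satisfying worlds: {a, b, c, d, f, h}

a, b, c, d, f, h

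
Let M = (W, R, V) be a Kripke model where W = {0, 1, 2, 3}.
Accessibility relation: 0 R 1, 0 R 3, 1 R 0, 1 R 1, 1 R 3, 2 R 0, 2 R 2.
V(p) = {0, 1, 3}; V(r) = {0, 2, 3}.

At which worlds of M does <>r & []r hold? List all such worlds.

Recall that []ψ holds at a world iff ψ holds at every accessible world, and <>ψ holds iff ψ holds at some accessible world.
Let φ = <>r & []r. Evaluate φ at each world:
  0 (successors {1, 3}): φ is false.
  1 (successors {0, 1, 3}): φ is false.
  2 (successors {0, 2}): φ is true.
  3 (successors ∅): φ is false.
For instance, at 0:
  At 0: <>r is true, []r is false, so <>r & []r is false.
    At 0: <>r requires r at some successor in {1, 3}.
      r holds at 3, so <>r is true at 0.
    At 0: []r requires r at every successor {1, 3}.
      r fails at 1, so []r is false at 0.
Satisfying worlds: {2}

2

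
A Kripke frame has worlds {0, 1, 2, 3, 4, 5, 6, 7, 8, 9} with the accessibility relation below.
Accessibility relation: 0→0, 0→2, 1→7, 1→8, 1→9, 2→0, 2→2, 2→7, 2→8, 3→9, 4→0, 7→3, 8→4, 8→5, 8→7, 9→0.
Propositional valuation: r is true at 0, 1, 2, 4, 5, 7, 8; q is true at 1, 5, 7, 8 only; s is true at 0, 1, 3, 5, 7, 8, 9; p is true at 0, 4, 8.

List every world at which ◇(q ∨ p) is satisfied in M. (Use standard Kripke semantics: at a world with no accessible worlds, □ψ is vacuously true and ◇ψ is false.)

0, 1, 2, 4, 8, 9

Let φ = ◇(q ∨ p). Evaluate φ at each world:
  0 (successors {0, 2}): φ is true.
  1 (successors {7, 8, 9}): φ is true.
  2 (successors {0, 2, 7, 8}): φ is true.
  3 (successors {9}): φ is false.
  4 (successors {0}): φ is true.
  5 (successors ∅): φ is false.
  6 (successors ∅): φ is false.
  7 (successors {3}): φ is false.
  8 (successors {4, 5, 7}): φ is true.
  9 (successors {0}): φ is true.
For instance, at 2:
  At 2: ◇(q ∨ p) requires q ∨ p at some successor in {0, 2, 7, 8}.
    q ∨ p holds at 0, so ◇(q ∨ p) is true at 2.
Satisfying worlds: {0, 1, 2, 4, 8, 9}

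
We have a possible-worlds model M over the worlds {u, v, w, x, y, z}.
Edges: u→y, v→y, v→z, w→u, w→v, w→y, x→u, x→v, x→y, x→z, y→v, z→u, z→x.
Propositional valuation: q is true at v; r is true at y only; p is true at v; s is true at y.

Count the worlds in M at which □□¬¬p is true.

Let φ = □□¬¬p. Evaluate φ at each world:
  u (successors {y}): φ is true.
  v (successors {y, z}): φ is false.
  w (successors {u, v, y}): φ is false.
  x (successors {u, v, y, z}): φ is false.
  y (successors {v}): φ is false.
  z (successors {u, x}): φ is false.
For instance, at z:
  At z: □□¬¬p requires □¬¬p at every successor {u, x}.
    □¬¬p fails at u, so □□¬¬p is false at z.
      At u: □¬¬p requires ¬¬p at every successor {y}.
        ¬¬p fails at y, so □¬¬p is false at u.
Satisfying worlds: {u}

1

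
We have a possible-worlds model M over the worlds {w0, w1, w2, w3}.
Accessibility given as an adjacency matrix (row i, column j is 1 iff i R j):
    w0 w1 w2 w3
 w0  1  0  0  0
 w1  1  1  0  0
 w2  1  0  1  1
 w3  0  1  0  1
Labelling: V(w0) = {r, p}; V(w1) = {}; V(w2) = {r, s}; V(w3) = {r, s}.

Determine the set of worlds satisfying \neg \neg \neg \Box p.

w1, w2, w3

Let φ = \neg \neg \neg \Box p. Evaluate φ at each world:
  w0 (successors {w0}): φ is false.
  w1 (successors {w0, w1}): φ is true.
  w2 (successors {w0, w2, w3}): φ is true.
  w3 (successors {w1, w3}): φ is true.
For instance, at w1:
  At w1: \neg \neg \Box p is false, so \neg \neg \neg \Box p is true.
    At w1: \neg \Box p is true, so \neg \neg \Box p is false.
      At w1: \Box p is false, so \neg \Box p is true.
Satisfying worlds: {w1, w2, w3}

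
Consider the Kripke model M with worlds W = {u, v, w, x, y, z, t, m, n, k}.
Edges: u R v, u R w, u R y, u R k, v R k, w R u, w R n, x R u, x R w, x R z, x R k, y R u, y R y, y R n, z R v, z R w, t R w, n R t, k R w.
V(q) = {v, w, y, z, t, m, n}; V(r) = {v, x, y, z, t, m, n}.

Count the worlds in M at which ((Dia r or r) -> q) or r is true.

Let φ = ((Dia r or r) -> q) or r. Evaluate φ at each world:
  u (successors {v, w, y, k}): φ is false.
  v (successors {k}): φ is true.
  w (successors {u, n}): φ is true.
  x (successors {u, w, z, k}): φ is true.
  y (successors {u, y, n}): φ is true.
  z (successors {v, w}): φ is true.
  t (successors {w}): φ is true.
  m (successors ∅): φ is true.
  n (successors {t}): φ is true.
  k (successors {w}): φ is true.
For instance, at y:
  At y: (Dia r or r) -> q is true, r is true, so ((Dia r or r) -> q) or r is true.
    At y: Dia r or r is true, q is true, so (Dia r or r) -> q is true.
      At y: Dia r is true, r is true, so Dia r or r is true.
Satisfying worlds: {v, w, x, y, z, t, m, n, k}

9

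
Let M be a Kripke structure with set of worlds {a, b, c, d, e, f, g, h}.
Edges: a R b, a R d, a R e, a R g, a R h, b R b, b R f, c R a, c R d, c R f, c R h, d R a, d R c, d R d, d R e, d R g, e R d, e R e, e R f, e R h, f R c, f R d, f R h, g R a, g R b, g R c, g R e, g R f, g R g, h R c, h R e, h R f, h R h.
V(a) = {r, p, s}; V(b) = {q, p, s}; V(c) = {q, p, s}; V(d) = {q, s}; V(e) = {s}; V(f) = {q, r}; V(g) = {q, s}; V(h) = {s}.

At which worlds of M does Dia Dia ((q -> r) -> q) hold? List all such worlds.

a, b, c, d, e, f, g, h

Let φ = Dia Dia ((q -> r) -> q). Evaluate φ at each world:
  a (successors {b, d, e, g, h}): φ is true.
  b (successors {b, f}): φ is true.
  c (successors {a, d, f, h}): φ is true.
  d (successors {a, c, d, e, g}): φ is true.
  e (successors {d, e, f, h}): φ is true.
  f (successors {c, d, h}): φ is true.
  g (successors {a, b, c, e, f, g}): φ is true.
  h (successors {c, e, f, h}): φ is true.
For instance, at c:
  At c: Dia Dia ((q -> r) -> q) requires Dia ((q -> r) -> q) at some successor in {a, d, f, h}.
    Dia ((q -> r) -> q) holds at a, so Dia Dia ((q -> r) -> q) is true at c.
      At a: Dia ((q -> r) -> q) requires (q -> r) -> q at some successor in {b, d, e, g, h}.
        (q -> r) -> q holds at b, so Dia ((q -> r) -> q) is true at a.
Satisfying worlds: {a, b, c, d, e, f, g, h}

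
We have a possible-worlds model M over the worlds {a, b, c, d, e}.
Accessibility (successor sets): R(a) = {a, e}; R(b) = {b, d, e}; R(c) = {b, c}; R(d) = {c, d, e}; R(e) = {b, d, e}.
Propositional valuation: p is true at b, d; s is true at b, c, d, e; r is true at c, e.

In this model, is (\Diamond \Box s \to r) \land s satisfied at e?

Yes

At e: \Diamond \Box s \to r is true, s is true, so (\Diamond \Box s \to r) \land s is true.
  At e: \Diamond \Box s is true, r is true, so \Diamond \Box s \to r is true.
    At e: \Diamond \Box s requires \Box s at some successor in {b, d, e}.
      \Box s holds at b, so \Diamond \Box s is true at e.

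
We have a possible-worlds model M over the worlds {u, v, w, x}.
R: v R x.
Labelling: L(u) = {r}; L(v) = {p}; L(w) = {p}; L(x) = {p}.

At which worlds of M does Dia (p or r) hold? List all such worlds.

Recall that Dia ψ holds at a world iff ψ holds at some accessible world.
Let φ = Dia (p or r). Evaluate φ at each world:
  u (successors ∅): φ is false.
  v (successors {x}): φ is true.
  w (successors ∅): φ is false.
  x (successors ∅): φ is false.
For instance, at v:
  At v: Dia (p or r) requires p or r at some successor in {x}.
    p or r holds at x, so Dia (p or r) is true at v.
Satisfying worlds: {v}

v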